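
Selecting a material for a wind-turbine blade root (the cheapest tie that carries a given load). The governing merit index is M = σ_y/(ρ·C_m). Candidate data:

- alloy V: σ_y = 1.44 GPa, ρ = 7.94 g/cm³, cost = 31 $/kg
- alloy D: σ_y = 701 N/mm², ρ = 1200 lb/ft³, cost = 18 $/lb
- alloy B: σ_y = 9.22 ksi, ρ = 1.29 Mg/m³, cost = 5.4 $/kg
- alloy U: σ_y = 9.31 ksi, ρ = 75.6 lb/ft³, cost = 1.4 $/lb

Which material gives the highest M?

After converting to SI:
  alloy V: σ_y = 1440 MPa, ρ = 7940 kg/m³, cost = 31.00 $/kg
  alloy D: σ_y = 701.0 MPa, ρ = 19220 kg/m³, cost = 39.68 $/kg
  alloy B: σ_y = 63.57 MPa, ρ = 1290 kg/m³, cost = 5.400 $/kg
  alloy U: σ_y = 64.19 MPa, ρ = 1211 kg/m³, cost = 3.086 $/kg
  alloy U: M = 17.2 kN·m per $
  alloy B: M = 9.13 kN·m per $
  alloy V: M = 5.85 kN·m per $
  alloy D: M = 0.919 kN·m per $
Alloy U has the largest M.

alloy U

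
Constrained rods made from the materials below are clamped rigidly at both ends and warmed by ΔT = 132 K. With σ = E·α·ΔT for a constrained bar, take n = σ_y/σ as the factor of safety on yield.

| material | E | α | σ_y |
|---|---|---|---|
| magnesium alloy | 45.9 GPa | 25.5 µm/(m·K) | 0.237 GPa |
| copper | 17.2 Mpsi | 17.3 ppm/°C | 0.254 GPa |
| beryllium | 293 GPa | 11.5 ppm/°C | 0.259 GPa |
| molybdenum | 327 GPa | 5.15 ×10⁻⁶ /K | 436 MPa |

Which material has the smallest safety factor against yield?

beryllium

Converting E to GPa, α to ×10⁻⁶/K, σ_y to MPa, then σ and n for each:
  magnesium alloy: E = 45.90, α = 25.5, σ_y = 237.0 → σ = 154 MPa, n = 1.53
  copper: E = 118.6, α = 17.3, σ_y = 254.0 → σ = 271 MPa, n = 0.938
  beryllium: E = 293.0, α = 11.5, σ_y = 259.0 → σ = 445 MPa, n = 0.582
  molybdenum: E = 327.0, α = 5.15, σ_y = 436.0 → σ = 222 MPa, n = 1.96
The minimum is beryllium at n = 0.582.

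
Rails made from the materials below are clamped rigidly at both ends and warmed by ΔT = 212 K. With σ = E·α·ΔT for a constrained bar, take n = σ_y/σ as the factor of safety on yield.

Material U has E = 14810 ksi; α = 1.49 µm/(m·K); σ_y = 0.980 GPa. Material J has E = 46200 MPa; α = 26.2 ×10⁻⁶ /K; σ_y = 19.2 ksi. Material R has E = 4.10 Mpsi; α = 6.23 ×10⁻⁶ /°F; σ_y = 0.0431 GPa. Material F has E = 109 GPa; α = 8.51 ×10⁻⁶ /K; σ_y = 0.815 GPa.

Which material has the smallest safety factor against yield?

With everything in SI (GPa, ×10⁻⁶/K, MPa):
  material U: E = 102.1, α = 1.49, σ_y = 980.0 → σ = 32.3 MPa, n = 30.4
  material J: E = 46.20, α = 26.2, σ_y = 132.4 → σ = 257 MPa, n = 0.516
  material R: E = 28.27, α = 11.2, σ_y = 43.10 → σ = 67.2 MPa, n = 0.641
  material F: E = 109.0, α = 8.51, σ_y = 815.0 → σ = 197 MPa, n = 4.14
Material J has the lowest safety factor, n = 0.516.

material J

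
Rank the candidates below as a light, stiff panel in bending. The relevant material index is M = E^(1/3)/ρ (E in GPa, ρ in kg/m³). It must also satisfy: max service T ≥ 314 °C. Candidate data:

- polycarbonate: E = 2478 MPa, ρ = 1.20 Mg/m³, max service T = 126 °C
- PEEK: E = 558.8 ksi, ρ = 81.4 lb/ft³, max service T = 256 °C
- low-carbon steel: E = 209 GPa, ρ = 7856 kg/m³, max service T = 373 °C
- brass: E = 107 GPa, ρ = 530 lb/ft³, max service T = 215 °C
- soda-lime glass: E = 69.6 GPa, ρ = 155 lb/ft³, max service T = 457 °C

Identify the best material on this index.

Screen on constraints: max service T ≥ 314 °C. Survivors: low-carbon steel, soda-lime glass.
Normalizing units and computing the index:
  low-carbon steel: E = 209.0 GPa, ρ = 7856 kg/m³
  soda-lime glass: E = 69.60 GPa, ρ = 2483 kg/m³
  soda-lime glass: M = 1.66×10⁻³
  low-carbon steel: M = 0.755×10⁻³
Highest index: soda-lime glass.

soda-lime glass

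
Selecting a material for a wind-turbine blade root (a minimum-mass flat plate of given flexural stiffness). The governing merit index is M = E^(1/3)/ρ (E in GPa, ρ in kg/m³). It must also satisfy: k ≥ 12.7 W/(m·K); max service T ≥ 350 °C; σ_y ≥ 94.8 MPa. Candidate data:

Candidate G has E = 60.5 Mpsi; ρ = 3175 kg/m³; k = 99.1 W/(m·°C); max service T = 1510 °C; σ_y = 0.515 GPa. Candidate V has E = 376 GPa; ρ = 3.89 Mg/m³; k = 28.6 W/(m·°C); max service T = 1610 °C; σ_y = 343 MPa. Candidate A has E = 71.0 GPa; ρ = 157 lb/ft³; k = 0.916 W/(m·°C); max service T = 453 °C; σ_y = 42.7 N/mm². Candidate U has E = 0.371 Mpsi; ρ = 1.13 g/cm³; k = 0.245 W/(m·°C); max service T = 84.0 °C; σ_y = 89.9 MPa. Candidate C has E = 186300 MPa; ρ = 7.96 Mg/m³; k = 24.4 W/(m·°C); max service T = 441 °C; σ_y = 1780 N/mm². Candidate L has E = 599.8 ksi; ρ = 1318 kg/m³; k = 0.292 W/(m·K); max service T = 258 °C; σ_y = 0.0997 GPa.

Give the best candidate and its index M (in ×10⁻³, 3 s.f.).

candidate G, M = 2.35×10⁻³

Screen on constraints: k ≥ 12.7 W/(m·K); max service T ≥ 350 °C; σ_y ≥ 94.8 MPa. Survivors: candidate G, candidate V, candidate C.
After converting to SI:
  candidate G: E = 417.1 GPa, ρ = 3175 kg/m³
  candidate V: E = 376.0 GPa, ρ = 3890 kg/m³
  candidate C: E = 186.3 GPa, ρ = 7960 kg/m³
  candidate G: M = 2.35×10⁻³
  candidate V: M = 1.86×10⁻³
  candidate C: M = 0.718×10⁻³
The maximum is for candidate G.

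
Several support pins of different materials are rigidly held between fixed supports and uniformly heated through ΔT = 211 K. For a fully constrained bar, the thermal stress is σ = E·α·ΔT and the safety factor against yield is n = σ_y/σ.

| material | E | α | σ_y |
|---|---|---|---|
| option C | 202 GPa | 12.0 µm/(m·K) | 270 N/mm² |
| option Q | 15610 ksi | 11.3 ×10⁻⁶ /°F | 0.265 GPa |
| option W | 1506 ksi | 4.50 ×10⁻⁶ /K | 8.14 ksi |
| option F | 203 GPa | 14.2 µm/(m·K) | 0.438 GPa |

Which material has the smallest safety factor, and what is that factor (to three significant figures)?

Per material, after unit conversion:
  option C: E = 202.0, α = 12.0, σ_y = 270.0 → σ = 511 MPa, n = 0.528
  option Q: E = 107.6, α = 20.3, σ_y = 265.0 → σ = 462 MPa, n = 0.574
  option W: E = 10.38, α = 4.50, σ_y = 56.12 → σ = 9.86 MPa, n = 5.69
  option F: E = 203.0, α = 14.2, σ_y = 438.0 → σ = 608 MPa, n = 0.720
Smallest n: option C with n = 0.528.

option C, n = 0.528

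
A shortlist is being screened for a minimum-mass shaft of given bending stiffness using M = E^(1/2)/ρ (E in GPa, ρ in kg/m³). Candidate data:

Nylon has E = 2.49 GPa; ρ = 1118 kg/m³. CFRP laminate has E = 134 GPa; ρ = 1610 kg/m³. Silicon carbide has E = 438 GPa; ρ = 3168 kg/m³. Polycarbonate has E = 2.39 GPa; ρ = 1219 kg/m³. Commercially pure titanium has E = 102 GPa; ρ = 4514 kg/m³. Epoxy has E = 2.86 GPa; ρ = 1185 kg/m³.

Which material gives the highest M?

CFRP laminate

Evaluate M for each candidate:
  CFRP laminate: M = 7.19×10⁻³
  silicon carbide: M = 6.61×10⁻³
  commercially pure titanium: M = 2.24×10⁻³
  epoxy: M = 1.43×10⁻³
  nylon: M = 1.41×10⁻³
  polycarbonate: M = 1.27×10⁻³
CFRP laminate has the largest M.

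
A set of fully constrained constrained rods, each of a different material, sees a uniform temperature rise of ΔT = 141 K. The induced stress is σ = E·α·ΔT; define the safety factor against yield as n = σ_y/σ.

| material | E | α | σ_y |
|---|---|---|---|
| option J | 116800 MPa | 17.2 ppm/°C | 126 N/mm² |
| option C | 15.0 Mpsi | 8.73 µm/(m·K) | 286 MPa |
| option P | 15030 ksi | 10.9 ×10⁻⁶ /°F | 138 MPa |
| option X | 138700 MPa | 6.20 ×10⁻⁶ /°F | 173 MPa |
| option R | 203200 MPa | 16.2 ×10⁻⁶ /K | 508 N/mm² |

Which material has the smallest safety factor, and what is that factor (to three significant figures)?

In consistent units (E in GPa, α in ×10⁻⁶/K, σ_y in MPa):
  option J: E = 116.8, α = 17.2, σ_y = 126.0 → σ = 283 MPa, n = 0.445
  option C: E = 103.4, α = 8.73, σ_y = 286.0 → σ = 127 MPa, n = 2.25
  option P: E = 103.6, α = 19.6, σ_y = 138.0 → σ = 287 MPa, n = 0.481
  option X: E = 138.7, α = 11.2, σ_y = 173.0 → σ = 218 MPa, n = 0.793
  option R: E = 203.2, α = 16.2, σ_y = 508.0 → σ = 464 MPa, n = 1.09
Option J has the lowest safety factor, n = 0.445.

option J, n = 0.445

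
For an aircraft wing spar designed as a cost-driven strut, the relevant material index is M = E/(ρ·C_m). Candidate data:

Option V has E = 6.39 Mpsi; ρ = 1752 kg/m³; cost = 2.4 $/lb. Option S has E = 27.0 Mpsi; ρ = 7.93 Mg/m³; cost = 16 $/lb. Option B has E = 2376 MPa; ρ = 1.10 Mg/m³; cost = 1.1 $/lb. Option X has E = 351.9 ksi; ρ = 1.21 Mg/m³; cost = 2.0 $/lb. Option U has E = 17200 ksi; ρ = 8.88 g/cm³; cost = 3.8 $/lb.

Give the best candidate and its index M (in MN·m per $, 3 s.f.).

Normalizing units and computing the index:
  option V: E = 44.06 GPa, ρ = 1752 kg/m³, cost = 5.291 $/kg
  option S: E = 186.2 GPa, ρ = 7930 kg/m³, cost = 35.27 $/kg
  option B: E = 2.376 GPa, ρ = 1100 kg/m³, cost = 2.425 $/kg
  option X: E = 2.426 GPa, ρ = 1210 kg/m³, cost = 4.409 $/kg
  option U: E = 118.6 GPa, ρ = 8880 kg/m³, cost = 8.377 $/kg
  option V: M = 4.75 MN·m per $
  option U: M = 1.59 MN·m per $
  option B: M = 0.891 MN·m per $
  option S: M = 0.666 MN·m per $
  option X: M = 0.455 MN·m per $
The maximum is for option V.

option V, M = 4.75 MN·m per $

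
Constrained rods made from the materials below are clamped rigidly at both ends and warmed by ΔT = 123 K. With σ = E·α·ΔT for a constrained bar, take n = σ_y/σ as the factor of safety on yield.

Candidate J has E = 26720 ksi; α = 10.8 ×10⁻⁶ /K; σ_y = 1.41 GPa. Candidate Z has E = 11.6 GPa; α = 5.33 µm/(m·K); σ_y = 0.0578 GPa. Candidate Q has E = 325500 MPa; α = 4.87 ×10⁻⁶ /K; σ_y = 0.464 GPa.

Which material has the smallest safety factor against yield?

candidate Q

With everything in SI (GPa, ×10⁻⁶/K, MPa):
  candidate J: E = 184.2, α = 10.8, σ_y = 1410 → σ = 245 MPa, n = 5.76
  candidate Z: E = 11.60, α = 5.33, σ_y = 57.80 → σ = 7.60 MPa, n = 7.60
  candidate Q: E = 325.5, α = 4.87, σ_y = 464.0 → σ = 195 MPa, n = 2.38
Candidate Q has the lowest safety factor, n = 2.38.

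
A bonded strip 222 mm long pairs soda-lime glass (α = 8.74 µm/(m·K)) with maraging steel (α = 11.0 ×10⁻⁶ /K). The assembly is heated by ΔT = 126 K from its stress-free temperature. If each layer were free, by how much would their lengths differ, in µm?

Δα = |8.74 − 11.0|×10⁻⁶/K = 2.26×10⁻⁶/K.
ΔL_mismatch = Δα·L·ΔT = 2.26×10⁻⁶ × 222.0 mm × 126.0 K = 63.2 µm.

63.2 µm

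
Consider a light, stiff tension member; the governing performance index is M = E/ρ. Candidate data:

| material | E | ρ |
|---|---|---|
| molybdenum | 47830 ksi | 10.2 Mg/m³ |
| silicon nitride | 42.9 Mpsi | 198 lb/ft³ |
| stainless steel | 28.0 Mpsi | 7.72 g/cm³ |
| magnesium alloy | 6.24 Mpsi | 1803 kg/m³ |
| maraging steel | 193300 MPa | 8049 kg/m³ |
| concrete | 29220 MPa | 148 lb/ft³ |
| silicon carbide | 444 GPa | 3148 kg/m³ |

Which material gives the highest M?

silicon carbide

After converting to SI:
  molybdenum: E = 329.8 GPa, ρ = 10200 kg/m³
  silicon nitride: E = 295.8 GPa, ρ = 3172 kg/m³
  stainless steel: E = 193.1 GPa, ρ = 7720 kg/m³
  magnesium alloy: E = 43.02 GPa, ρ = 1803 kg/m³
  maraging steel: E = 193.3 GPa, ρ = 8049 kg/m³
  concrete: E = 29.22 GPa, ρ = 2371 kg/m³
  silicon carbide: E = 444.0 GPa, ρ = 3148 kg/m³
  silicon carbide: M = 141 MN·m/kg
  silicon nitride: M = 93.3 MN·m/kg
  molybdenum: M = 32.3 MN·m/kg
  stainless steel: M = 25.0 MN·m/kg
  maraging steel: M = 24.0 MN·m/kg
  magnesium alloy: M = 23.9 MN·m/kg
  concrete: M = 12.3 MN·m/kg
Silicon carbide ranks first.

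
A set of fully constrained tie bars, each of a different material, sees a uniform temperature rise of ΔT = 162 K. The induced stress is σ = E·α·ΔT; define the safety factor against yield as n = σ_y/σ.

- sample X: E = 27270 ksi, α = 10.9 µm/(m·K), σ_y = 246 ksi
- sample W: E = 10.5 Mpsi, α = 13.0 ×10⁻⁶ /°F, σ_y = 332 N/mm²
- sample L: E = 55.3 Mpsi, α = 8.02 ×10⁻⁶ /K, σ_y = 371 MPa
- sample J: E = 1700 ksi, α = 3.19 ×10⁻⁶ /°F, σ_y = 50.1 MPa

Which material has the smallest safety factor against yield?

sample L

In consistent units (E in GPa, α in ×10⁻⁶/K, σ_y in MPa):
  sample X: E = 188.0, α = 10.9, σ_y = 1696 → σ = 332 MPa, n = 5.11
  sample W: E = 72.39, α = 23.4, σ_y = 332.0 → σ = 274 MPa, n = 1.21
  sample L: E = 381.3, α = 8.02, σ_y = 371.0 → σ = 495 MPa, n = 0.749
  sample J: E = 11.72, α = 5.74, σ_y = 50.10 → σ = 10.9 MPa, n = 4.60
The minimum is sample L at n = 0.749.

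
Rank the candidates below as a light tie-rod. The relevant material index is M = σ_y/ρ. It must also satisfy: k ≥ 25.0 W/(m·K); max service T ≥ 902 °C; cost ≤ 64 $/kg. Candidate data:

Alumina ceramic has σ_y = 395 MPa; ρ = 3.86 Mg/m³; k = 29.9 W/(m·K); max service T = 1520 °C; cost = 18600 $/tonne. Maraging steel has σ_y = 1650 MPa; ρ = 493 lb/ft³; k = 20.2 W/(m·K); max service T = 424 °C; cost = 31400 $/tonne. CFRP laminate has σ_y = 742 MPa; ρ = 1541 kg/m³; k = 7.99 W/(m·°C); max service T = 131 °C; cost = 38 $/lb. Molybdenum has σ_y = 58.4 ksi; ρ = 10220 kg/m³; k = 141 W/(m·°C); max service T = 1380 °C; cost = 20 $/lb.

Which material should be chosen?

alumina ceramic

Screen on constraints: k ≥ 25.0 W/(m·K); max service T ≥ 902 °C; cost ≤ 64 $/kg. Survivors: alumina ceramic, molybdenum.
In SI units:
  alumina ceramic: σ_y = 395.0 MPa, ρ = 3860 kg/m³
  molybdenum: σ_y = 402.7 MPa, ρ = 10220 kg/m³
  alumina ceramic: M = 102 kN·m/kg
  molybdenum: M = 39.4 kN·m/kg
Alumina ceramic ranks first.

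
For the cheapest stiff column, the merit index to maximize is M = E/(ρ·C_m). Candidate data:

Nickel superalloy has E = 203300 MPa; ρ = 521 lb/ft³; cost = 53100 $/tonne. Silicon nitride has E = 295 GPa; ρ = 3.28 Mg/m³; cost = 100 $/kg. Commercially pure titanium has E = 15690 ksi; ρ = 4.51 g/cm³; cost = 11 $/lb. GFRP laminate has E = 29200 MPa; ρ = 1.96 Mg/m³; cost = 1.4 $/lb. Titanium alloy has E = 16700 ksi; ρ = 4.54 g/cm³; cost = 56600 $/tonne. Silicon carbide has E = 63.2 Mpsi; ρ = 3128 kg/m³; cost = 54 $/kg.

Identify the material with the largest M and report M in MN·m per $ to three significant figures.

Convert each candidate to consistent units, then evaluate M:
  nickel superalloy: E = 203.3 GPa, ρ = 8346 kg/m³, cost = 53.10 $/kg
  silicon nitride: E = 295.0 GPa, ρ = 3280 kg/m³, cost = 100.0 $/kg
  commercially pure titanium: E = 108.2 GPa, ρ = 4510 kg/m³, cost = 24.25 $/kg
  GFRP laminate: E = 29.20 GPa, ρ = 1960 kg/m³, cost = 3.086 $/kg
  titanium alloy: E = 115.1 GPa, ρ = 4540 kg/m³, cost = 56.60 $/kg
  silicon carbide: E = 435.7 GPa, ρ = 3128 kg/m³, cost = 54.00 $/kg
  GFRP laminate: M = 4.83 MN·m per $
  silicon carbide: M = 2.58 MN·m per $
  commercially pure titanium: M = 0.989 MN·m per $
  silicon nitride: M = 0.899 MN·m per $
  nickel superalloy: M = 0.459 MN·m per $
  titanium alloy: M = 0.448 MN·m per $
Highest index: GFRP laminate.

GFRP laminate, M = 4.83 MN·m per $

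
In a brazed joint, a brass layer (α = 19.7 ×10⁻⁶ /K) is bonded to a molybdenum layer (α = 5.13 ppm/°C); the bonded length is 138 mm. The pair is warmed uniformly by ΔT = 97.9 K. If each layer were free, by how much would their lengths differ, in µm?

197 µm

Δα = |19.7 − 5.13|×10⁻⁶/K = 14.6×10⁻⁶/K.
ΔL_mismatch = Δα·L·ΔT = 14.6×10⁻⁶ × 138.0 mm × 97.9 K = 197 µm.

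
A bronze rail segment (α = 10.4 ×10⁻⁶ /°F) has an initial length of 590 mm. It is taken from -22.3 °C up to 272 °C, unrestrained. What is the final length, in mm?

593.25 mm

Convert α: 10.4×10⁻⁶/°F × (9/5) = 18.7×10⁻⁶/K.
ΔT = 272 − (-22.3) = 294.3 K.
ΔL = α·L₀·ΔT = 18.7×10⁻⁶ × 590 mm × 294.3 K = 3.25 mm.
L = L₀ + ΔL = 590 + 3.25 = 593.25 mm.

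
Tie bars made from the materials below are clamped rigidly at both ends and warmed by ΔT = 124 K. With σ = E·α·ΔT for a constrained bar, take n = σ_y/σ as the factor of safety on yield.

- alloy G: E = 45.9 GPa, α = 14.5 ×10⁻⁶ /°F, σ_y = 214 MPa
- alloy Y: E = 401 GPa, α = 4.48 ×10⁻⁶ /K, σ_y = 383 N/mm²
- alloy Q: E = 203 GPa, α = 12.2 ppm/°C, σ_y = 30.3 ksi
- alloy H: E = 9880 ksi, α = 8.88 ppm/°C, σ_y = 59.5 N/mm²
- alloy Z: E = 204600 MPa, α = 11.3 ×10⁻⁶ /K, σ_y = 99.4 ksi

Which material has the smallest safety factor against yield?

alloy Q

In consistent units (E in GPa, α in ×10⁻⁶/K, σ_y in MPa):
  alloy G: E = 45.90, α = 26.1, σ_y = 214.0 → σ = 149 MPa, n = 1.44
  alloy Y: E = 401.0, α = 4.48, σ_y = 383.0 → σ = 223 MPa, n = 1.72
  alloy Q: E = 203.0, α = 12.2, σ_y = 208.9 → σ = 307 MPa, n = 0.680
  alloy H: E = 68.12, α = 8.88, σ_y = 59.50 → σ = 75.0 MPa, n = 0.793
  alloy Z: E = 204.6, α = 11.3, σ_y = 685.3 → σ = 287 MPa, n = 2.39
The minimum is alloy Q at n = 0.680.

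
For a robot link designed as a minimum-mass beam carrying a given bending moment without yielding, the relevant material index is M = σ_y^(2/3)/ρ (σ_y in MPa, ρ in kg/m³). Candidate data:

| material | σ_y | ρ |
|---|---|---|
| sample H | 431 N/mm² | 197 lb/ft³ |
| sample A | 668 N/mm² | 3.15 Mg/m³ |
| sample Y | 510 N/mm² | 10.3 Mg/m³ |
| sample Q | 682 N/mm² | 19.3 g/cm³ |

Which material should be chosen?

sample A

Convert each candidate to consistent units, then evaluate M:
  sample H: σ_y = 431.0 MPa, ρ = 3156 kg/m³
  sample A: σ_y = 668.0 MPa, ρ = 3150 kg/m³
  sample Y: σ_y = 510.0 MPa, ρ = 10300 kg/m³
  sample Q: σ_y = 682.0 MPa, ρ = 19300 kg/m³
  sample A: M = 24.3×10⁻³
  sample H: M = 18.1×10⁻³
  sample Y: M = 6.20×10⁻³
  sample Q: M = 4.01×10⁻³
Highest index: sample A.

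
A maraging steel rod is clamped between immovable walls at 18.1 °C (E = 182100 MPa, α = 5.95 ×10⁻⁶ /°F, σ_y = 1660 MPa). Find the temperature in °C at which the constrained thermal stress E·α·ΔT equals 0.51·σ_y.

452 °C

E = 182100 MPa = 182.1 GPa.
α = 5.95×10⁻⁶/°F × 9/5 = 10.7×10⁻⁶/K.
E·α·ΔT = 846.6 MPa ⇒ ΔT = 846.6 / (182.1×10³ × 10.7×10⁻⁶) = 434.1 K.
T = 18.1 + 434.1 = 452.2 °C.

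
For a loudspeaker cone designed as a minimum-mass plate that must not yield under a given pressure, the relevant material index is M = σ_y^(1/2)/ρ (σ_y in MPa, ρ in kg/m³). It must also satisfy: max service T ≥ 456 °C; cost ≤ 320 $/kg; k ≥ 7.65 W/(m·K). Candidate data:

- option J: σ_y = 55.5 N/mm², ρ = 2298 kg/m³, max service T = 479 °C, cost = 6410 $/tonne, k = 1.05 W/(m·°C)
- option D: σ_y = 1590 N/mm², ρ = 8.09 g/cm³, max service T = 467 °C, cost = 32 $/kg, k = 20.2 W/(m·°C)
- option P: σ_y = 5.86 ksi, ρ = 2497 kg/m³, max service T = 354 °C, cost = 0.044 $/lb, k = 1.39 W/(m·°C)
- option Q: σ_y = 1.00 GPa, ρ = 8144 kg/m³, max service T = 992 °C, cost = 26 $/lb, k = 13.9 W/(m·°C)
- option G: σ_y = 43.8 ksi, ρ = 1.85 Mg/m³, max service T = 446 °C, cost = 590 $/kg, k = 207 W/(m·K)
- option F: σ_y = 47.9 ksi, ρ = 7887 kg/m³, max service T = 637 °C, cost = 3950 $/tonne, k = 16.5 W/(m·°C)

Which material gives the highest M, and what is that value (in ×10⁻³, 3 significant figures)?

option D, M = 4.93×10⁻³

Screen on constraints: max service T ≥ 456 °C; cost ≤ 320 $/kg; k ≥ 7.65 W/(m·K). Survivors: option D, option Q, option F.
In SI units:
  option D: σ_y = 1590 MPa, ρ = 8090 kg/m³
  option Q: σ_y = 1000 MPa, ρ = 8144 kg/m³
  option F: σ_y = 330.3 MPa, ρ = 7887 kg/m³
  option D: M = 4.93×10⁻³
  option Q: M = 3.88×10⁻³
  option F: M = 2.30×10⁻³
Highest index: option D.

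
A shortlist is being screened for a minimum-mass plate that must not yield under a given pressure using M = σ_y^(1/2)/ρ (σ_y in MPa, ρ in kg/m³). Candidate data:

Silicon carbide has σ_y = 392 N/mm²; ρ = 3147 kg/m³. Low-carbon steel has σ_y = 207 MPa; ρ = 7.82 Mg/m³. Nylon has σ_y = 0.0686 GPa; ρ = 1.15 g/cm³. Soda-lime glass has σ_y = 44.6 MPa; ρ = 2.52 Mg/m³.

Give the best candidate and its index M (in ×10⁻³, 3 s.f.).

Convert each candidate to consistent units, then evaluate M:
  silicon carbide: σ_y = 392.0 MPa, ρ = 3147 kg/m³
  low-carbon steel: σ_y = 207.0 MPa, ρ = 7820 kg/m³
  nylon: σ_y = 68.60 MPa, ρ = 1150 kg/m³
  soda-lime glass: σ_y = 44.60 MPa, ρ = 2520 kg/m³
  nylon: M = 7.20×10⁻³
  silicon carbide: M = 6.29×10⁻³
  soda-lime glass: M = 2.65×10⁻³
  low-carbon steel: M = 1.84×10⁻³
Highest index: nylon.

nylon, M = 7.20×10⁻³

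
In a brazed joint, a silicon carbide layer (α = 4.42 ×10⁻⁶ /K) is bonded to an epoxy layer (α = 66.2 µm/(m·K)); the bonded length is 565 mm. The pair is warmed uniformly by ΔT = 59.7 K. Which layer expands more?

α(silicon carbide) = 4.42×10⁻⁶/K vs α(epoxy) = 66.2×10⁻⁶/K.
Higher α expands more for the same ΔT: epoxy.

epoxy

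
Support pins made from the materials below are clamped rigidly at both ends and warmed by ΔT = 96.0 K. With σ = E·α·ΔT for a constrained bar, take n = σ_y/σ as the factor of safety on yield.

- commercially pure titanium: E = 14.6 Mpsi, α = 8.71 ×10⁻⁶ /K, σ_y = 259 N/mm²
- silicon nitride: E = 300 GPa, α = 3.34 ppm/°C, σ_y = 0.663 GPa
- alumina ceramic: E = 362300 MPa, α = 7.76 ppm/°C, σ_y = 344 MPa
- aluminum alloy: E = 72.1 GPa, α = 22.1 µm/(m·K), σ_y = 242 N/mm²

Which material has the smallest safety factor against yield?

alumina ceramic

With everything in SI (GPa, ×10⁻⁶/K, MPa):
  commercially pure titanium: E = 100.7, α = 8.71, σ_y = 259.0 → σ = 84.2 MPa, n = 3.08
  silicon nitride: E = 300.0, α = 3.34, σ_y = 663.0 → σ = 96.2 MPa, n = 6.89
  alumina ceramic: E = 362.3, α = 7.76, σ_y = 344.0 → σ = 270 MPa, n = 1.27
  aluminum alloy: E = 72.10, α = 22.1, σ_y = 242.0 → σ = 153 MPa, n = 1.58
Alumina ceramic has the lowest safety factor, n = 1.27.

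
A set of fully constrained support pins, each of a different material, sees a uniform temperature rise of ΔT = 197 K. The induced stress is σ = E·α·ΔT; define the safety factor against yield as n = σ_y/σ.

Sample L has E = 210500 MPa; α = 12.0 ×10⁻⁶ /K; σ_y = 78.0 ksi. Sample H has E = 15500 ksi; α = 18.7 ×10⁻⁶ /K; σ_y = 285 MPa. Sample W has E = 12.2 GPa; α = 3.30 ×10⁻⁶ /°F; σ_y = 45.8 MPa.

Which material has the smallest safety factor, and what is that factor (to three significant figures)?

Converting E to GPa, α to ×10⁻⁶/K, σ_y to MPa, then σ and n for each:
  sample L: E = 210.5, α = 12.0, σ_y = 537.8 → σ = 498 MPa, n = 1.08
  sample H: E = 106.9, α = 18.7, σ_y = 285.0 → σ = 394 MPa, n = 0.724
  sample W: E = 12.20, α = 5.94, σ_y = 45.80 → σ = 14.3 MPa, n = 3.21
Smallest n: sample H with n = 0.724.

sample H, n = 0.724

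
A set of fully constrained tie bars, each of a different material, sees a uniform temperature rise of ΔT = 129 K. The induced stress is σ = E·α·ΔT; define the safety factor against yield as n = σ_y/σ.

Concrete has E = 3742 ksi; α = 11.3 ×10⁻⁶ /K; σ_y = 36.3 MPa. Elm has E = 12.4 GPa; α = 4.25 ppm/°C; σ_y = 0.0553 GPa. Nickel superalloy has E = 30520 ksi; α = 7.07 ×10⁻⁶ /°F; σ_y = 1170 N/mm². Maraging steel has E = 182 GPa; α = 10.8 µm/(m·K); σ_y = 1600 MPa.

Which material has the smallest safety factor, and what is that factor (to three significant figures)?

In consistent units (E in GPa, α in ×10⁻⁶/K, σ_y in MPa):
  concrete: E = 25.80, α = 11.3, σ_y = 36.30 → σ = 37.6 MPa, n = 0.965
  elm: E = 12.40, α = 4.25, σ_y = 55.30 → σ = 6.80 MPa, n = 8.13
  nickel superalloy: E = 210.4, α = 12.7, σ_y = 1170 → σ = 345 MPa, n = 3.39
  maraging steel: E = 182.0, α = 10.8, σ_y = 1600 → σ = 254 MPa, n = 6.31
The minimum is concrete at n = 0.965.

concrete, n = 0.965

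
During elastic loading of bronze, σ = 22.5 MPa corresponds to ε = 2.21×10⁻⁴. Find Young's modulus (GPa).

E = σ/ε = 22.5 MPa / 2.21×10⁻⁴ = 101800 MPa = 102 GPa.

102 GPa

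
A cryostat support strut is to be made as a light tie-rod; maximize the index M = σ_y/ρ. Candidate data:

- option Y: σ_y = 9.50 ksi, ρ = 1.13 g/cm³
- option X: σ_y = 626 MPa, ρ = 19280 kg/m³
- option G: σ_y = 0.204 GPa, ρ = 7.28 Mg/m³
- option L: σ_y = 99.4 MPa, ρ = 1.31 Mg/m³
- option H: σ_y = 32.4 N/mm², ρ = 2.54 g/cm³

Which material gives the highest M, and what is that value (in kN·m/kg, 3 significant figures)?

option L, M = 75.9 kN·m/kg

In SI units:
  option Y: σ_y = 65.50 MPa, ρ = 1130 kg/m³
  option X: σ_y = 626.0 MPa, ρ = 19280 kg/m³
  option G: σ_y = 204.0 MPa, ρ = 7280 kg/m³
  option L: σ_y = 99.40 MPa, ρ = 1310 kg/m³
  option H: σ_y = 32.40 MPa, ρ = 2540 kg/m³
  option L: M = 75.9 kN·m/kg
  option Y: M = 58.0 kN·m/kg
  option X: M = 32.5 kN·m/kg
  option G: M = 28.0 kN·m/kg
  option H: M = 12.8 kN·m/kg
The maximum is for option L.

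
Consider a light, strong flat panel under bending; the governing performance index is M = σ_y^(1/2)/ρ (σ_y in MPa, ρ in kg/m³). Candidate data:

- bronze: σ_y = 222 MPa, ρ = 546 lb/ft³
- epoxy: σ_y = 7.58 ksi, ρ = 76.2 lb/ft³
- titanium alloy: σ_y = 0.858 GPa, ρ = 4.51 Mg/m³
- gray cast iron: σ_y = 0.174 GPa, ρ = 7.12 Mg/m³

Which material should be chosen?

Putting every candidate on a common basis:
  bronze: σ_y = 222.0 MPa, ρ = 8746 kg/m³
  epoxy: σ_y = 52.26 MPa, ρ = 1221 kg/m³
  titanium alloy: σ_y = 858.0 MPa, ρ = 4510 kg/m³
  gray cast iron: σ_y = 174.0 MPa, ρ = 7120 kg/m³
  titanium alloy: M = 6.49×10⁻³
  epoxy: M = 5.92×10⁻³
  gray cast iron: M = 1.85×10⁻³
  bronze: M = 1.70×10⁻³
Highest index: titanium alloy.

titanium alloy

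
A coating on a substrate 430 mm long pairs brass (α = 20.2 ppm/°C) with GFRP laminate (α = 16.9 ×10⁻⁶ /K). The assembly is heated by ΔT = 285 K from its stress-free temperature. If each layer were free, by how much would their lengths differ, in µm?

404 µm

Δα = |20.2 − 16.9|×10⁻⁶/K = 3.30×10⁻⁶/K.
ΔL_mismatch = Δα·L·ΔT = 3.30×10⁻⁶ × 430.0 mm × 285.0 K = 404 µm.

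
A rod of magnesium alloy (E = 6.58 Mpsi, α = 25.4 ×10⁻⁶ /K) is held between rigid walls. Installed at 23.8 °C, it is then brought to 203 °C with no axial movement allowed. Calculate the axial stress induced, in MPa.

206 MPa

E = 6.58 Mpsi = 45.37 GPa.
ΔT = 179.2 K. Constrained thermal stress σ = E·α·ΔT = 45.37×10³ MPa × 25.4×10⁻⁶ × 179.2 = 206 MPa (compressive).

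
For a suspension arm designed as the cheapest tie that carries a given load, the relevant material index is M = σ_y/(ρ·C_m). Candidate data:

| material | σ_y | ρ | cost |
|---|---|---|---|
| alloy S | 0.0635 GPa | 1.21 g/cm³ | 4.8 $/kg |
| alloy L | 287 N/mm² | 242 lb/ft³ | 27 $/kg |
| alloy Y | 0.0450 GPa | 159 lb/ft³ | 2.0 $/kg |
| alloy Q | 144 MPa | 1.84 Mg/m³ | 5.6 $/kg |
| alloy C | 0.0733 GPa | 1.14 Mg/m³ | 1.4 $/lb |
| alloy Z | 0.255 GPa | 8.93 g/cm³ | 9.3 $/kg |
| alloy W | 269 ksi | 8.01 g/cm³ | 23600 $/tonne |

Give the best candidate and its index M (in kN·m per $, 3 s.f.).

Normalizing units and computing the index:
  alloy S: σ_y = 63.50 MPa, ρ = 1210 kg/m³, cost = 4.800 $/kg
  alloy L: σ_y = 287.0 MPa, ρ = 3876 kg/m³, cost = 27.00 $/kg
  alloy Y: σ_y = 45.00 MPa, ρ = 2547 kg/m³, cost = 2.000 $/kg
  alloy Q: σ_y = 144.0 MPa, ρ = 1840 kg/m³, cost = 5.600 $/kg
  alloy C: σ_y = 73.30 MPa, ρ = 1140 kg/m³, cost = 3.086 $/kg
  alloy Z: σ_y = 255.0 MPa, ρ = 8930 kg/m³, cost = 9.300 $/kg
  alloy W: σ_y = 1855 MPa, ρ = 8010 kg/m³, cost = 23.60 $/kg
  alloy C: M = 20.8 kN·m per $
  alloy Q: M = 14.0 kN·m per $
  alloy S: M = 10.9 kN·m per $
  alloy W: M = 9.81 kN·m per $
  alloy Y: M = 8.83 kN·m per $
  alloy Z: M = 3.07 kN·m per $
  alloy L: M = 2.74 kN·m per $
Highest index: alloy C.

alloy C, M = 20.8 kN·m per $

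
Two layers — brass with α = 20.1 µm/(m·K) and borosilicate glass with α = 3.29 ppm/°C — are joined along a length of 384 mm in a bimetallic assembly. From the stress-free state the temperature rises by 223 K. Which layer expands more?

brass

α(brass) = 20.1×10⁻⁶/K vs α(borosilicate glass) = 3.29×10⁻⁶/K.
Higher α expands more for the same ΔT: brass.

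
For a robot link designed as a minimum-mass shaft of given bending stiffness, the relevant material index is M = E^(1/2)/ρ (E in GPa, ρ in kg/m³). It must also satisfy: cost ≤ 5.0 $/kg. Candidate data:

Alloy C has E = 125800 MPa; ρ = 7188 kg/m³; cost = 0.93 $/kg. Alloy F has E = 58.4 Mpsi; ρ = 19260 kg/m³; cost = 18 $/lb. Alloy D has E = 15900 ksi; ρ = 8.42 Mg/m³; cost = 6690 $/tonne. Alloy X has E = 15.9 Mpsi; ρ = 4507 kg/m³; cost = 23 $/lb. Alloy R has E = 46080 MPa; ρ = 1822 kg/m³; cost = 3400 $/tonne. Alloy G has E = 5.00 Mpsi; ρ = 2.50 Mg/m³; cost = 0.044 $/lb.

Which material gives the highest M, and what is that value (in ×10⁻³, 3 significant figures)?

alloy R, M = 3.73×10⁻³

Screen on constraints: cost ≤ 5.0 $/kg. Survivors: alloy C, alloy R, alloy G.
In SI units:
  alloy C: E = 125.8 GPa, ρ = 7188 kg/m³
  alloy R: E = 46.08 GPa, ρ = 1822 kg/m³
  alloy G: E = 34.47 GPa, ρ = 2500 kg/m³
  alloy R: M = 3.73×10⁻³
  alloy G: M = 2.35×10⁻³
  alloy C: M = 1.56×10⁻³
The maximum is for alloy R.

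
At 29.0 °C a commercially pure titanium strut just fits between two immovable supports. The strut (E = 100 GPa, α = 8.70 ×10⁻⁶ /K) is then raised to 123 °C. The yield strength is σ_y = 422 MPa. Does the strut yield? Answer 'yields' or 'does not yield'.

ΔT = 94.00 K. Constrained thermal stress σ = E·α·ΔT = 100.0×10³ MPa × 8.70×10⁻⁶ × 94.00 = 81.8 MPa (compressive).
Compare to σ_y = 422 MPa: σ < σ_y, so it does not yield.

does not yield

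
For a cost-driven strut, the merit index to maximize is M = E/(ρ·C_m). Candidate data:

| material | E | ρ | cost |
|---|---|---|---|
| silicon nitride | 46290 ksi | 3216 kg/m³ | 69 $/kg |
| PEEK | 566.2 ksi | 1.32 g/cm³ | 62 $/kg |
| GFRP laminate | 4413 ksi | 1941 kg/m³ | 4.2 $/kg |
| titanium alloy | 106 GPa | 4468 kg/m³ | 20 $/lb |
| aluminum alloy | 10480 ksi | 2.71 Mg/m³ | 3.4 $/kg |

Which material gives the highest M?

aluminum alloy

In SI units:
  silicon nitride: E = 319.2 GPa, ρ = 3216 kg/m³, cost = 69.00 $/kg
  PEEK: E = 3.904 GPa, ρ = 1320 kg/m³, cost = 62.00 $/kg
  GFRP laminate: E = 30.43 GPa, ρ = 1941 kg/m³, cost = 4.200 $/kg
  titanium alloy: E = 106.0 GPa, ρ = 4468 kg/m³, cost = 44.09 $/kg
  aluminum alloy: E = 72.26 GPa, ρ = 2710 kg/m³, cost = 3.400 $/kg
  aluminum alloy: M = 7.84 MN·m per $
  GFRP laminate: M = 3.73 MN·m per $
  silicon nitride: M = 1.44 MN·m per $
  titanium alloy: M = 0.538 MN·m per $
  PEEK: M = 0.0477 MN·m per $
Aluminum alloy ranks first.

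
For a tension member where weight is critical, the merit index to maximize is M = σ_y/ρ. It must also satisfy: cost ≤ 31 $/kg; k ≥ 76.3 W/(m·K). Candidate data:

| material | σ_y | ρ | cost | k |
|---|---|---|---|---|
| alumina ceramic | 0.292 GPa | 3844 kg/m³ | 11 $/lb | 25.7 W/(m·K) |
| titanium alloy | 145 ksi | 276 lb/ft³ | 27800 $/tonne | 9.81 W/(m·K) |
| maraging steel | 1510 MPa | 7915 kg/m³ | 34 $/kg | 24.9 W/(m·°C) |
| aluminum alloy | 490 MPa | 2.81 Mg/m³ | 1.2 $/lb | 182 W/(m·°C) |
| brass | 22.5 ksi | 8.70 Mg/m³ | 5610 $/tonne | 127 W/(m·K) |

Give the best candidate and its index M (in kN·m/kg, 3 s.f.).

aluminum alloy, M = 174 kN·m/kg

Screen on constraints: cost ≤ 31 $/kg; k ≥ 76.3 W/(m·K). Survivors: aluminum alloy, brass.
Normalizing units and computing the index:
  aluminum alloy: σ_y = 490.0 MPa, ρ = 2810 kg/m³
  brass: σ_y = 155.1 MPa, ρ = 8700 kg/m³
  aluminum alloy: M = 174 kN·m/kg
  brass: M = 17.8 kN·m/kg
The maximum is for aluminum alloy.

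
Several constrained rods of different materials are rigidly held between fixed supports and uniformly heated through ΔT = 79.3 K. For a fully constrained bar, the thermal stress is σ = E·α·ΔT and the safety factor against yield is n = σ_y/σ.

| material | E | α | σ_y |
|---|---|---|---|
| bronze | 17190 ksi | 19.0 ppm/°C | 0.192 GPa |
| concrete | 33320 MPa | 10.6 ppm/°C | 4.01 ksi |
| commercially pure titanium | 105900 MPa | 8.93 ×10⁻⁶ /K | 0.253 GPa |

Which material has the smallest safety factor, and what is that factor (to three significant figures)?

Converting E to GPa, α to ×10⁻⁶/K, σ_y to MPa, then σ and n for each:
  bronze: E = 118.5, α = 19.0, σ_y = 192.0 → σ = 179 MPa, n = 1.08
  concrete: E = 33.32, α = 10.6, σ_y = 27.65 → σ = 28.0 MPa, n = 0.987
  commercially pure titanium: E = 105.9, α = 8.93, σ_y = 253.0 → σ = 75.0 MPa, n = 3.37
Concrete has the lowest safety factor, n = 0.987.

concrete, n = 0.987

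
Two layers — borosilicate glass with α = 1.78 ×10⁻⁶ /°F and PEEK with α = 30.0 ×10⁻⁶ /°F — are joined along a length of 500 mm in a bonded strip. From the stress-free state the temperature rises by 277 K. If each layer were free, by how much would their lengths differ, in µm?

borosilicate glass: α = 1.78×10⁻⁶/°F × 9/5 = 3.20×10⁻⁶/K.
PEEK: α = 30.0×10⁻⁶/°F × 9/5 = 54.0×10⁻⁶/K.
Δα = |3.20 − 54.0|×10⁻⁶/K = 50.8×10⁻⁶/K.
ΔL_mismatch = Δα·L·ΔT = 50.8×10⁻⁶ × 500.0 mm × 277.0 K = 7040 µm.

7040 µm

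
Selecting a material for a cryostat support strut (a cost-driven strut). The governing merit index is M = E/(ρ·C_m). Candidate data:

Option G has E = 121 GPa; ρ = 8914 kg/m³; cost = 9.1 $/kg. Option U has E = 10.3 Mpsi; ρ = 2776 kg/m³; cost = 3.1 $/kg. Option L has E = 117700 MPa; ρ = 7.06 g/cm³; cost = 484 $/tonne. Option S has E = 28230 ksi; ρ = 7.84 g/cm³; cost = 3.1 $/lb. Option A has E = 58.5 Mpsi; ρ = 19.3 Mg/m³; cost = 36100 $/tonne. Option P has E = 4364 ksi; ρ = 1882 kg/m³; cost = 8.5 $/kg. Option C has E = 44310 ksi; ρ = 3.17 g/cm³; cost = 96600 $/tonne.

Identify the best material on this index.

In SI units:
  option G: E = 121.0 GPa, ρ = 8914 kg/m³, cost = 9.100 $/kg
  option U: E = 71.02 GPa, ρ = 2776 kg/m³, cost = 3.100 $/kg
  option L: E = 117.7 GPa, ρ = 7060 kg/m³, cost = 0.4840 $/kg
  option S: E = 194.6 GPa, ρ = 7840 kg/m³, cost = 6.834 $/kg
  option A: E = 403.3 GPa, ρ = 19300 kg/m³, cost = 36.10 $/kg
  option P: E = 30.09 GPa, ρ = 1882 kg/m³, cost = 8.500 $/kg
  option C: E = 305.5 GPa, ρ = 3170 kg/m³, cost = 96.60 $/kg
  option L: M = 34.4 MN·m per $
  option U: M = 8.25 MN·m per $
  option S: M = 3.63 MN·m per $
  option P: M = 1.88 MN·m per $
  option G: M = 1.49 MN·m per $
  option C: M = 0.998 MN·m per $
  option A: M = 0.579 MN·m per $
Highest index: option L.

option L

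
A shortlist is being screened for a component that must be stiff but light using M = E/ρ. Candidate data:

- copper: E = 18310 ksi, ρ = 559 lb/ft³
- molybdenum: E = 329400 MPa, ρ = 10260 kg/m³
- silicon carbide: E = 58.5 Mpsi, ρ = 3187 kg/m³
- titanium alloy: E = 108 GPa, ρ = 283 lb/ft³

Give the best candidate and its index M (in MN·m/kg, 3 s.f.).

silicon carbide, M = 127 MN·m/kg

Putting every candidate on a common basis:
  copper: E = 126.2 GPa, ρ = 8954 kg/m³
  molybdenum: E = 329.4 GPa, ρ = 10260 kg/m³
  silicon carbide: E = 403.3 GPa, ρ = 3187 kg/m³
  titanium alloy: E = 108.0 GPa, ρ = 4533 kg/m³
  silicon carbide: M = 127 MN·m/kg
  molybdenum: M = 32.1 MN·m/kg
  titanium alloy: M = 23.8 MN·m/kg
  copper: M = 14.1 MN·m/kg
Silicon carbide has the largest M.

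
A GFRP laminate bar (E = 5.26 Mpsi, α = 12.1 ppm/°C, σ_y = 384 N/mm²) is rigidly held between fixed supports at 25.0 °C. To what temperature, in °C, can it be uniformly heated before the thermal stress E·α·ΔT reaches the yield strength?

E = 5.26 Mpsi = 36.27 GPa.
σ_y = 384 N/mm² = 384.0 MPa.
E·α·ΔT = 384.0 MPa ⇒ ΔT = 384.0 / (36.27×10³ × 12.1×10⁻⁶) = 875.1 K.
T = 25.0 + 875.1 = 900.1 °C.

900 °C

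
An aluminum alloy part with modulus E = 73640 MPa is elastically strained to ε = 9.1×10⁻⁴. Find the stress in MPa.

E = 73640 MPa = 73.64 GPa.
σ = E·ε = 73640 MPa × 9.1×10⁻⁴ = 67.0 MPa.

67.0 MPa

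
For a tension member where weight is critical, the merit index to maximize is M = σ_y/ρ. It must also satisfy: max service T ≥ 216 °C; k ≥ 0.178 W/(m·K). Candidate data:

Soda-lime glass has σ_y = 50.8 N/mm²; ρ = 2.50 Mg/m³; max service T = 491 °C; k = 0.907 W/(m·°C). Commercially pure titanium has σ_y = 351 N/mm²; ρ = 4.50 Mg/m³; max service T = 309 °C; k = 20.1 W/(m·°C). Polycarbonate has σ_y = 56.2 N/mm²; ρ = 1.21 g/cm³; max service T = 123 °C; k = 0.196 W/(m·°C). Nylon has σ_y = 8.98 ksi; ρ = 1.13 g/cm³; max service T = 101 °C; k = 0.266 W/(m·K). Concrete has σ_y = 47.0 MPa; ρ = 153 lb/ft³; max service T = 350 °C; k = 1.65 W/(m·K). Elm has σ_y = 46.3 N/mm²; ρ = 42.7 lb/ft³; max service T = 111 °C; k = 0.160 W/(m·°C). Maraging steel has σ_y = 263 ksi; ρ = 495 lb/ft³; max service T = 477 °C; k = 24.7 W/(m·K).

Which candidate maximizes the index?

Screen on constraints: max service T ≥ 216 °C; k ≥ 0.178 W/(m·K). Survivors: soda-lime glass, commercially pure titanium, concrete, maraging steel.
After converting to SI:
  soda-lime glass: σ_y = 50.80 MPa, ρ = 2500 kg/m³
  commercially pure titanium: σ_y = 351.0 MPa, ρ = 4500 kg/m³
  concrete: σ_y = 47.00 MPa, ρ = 2451 kg/m³
  maraging steel: σ_y = 1813 MPa, ρ = 7929 kg/m³
  maraging steel: M = 229 kN·m/kg
  commercially pure titanium: M = 78.0 kN·m/kg
  soda-lime glass: M = 20.3 kN·m/kg
  concrete: M = 19.2 kN·m/kg
Maraging steel ranks first.

maraging steel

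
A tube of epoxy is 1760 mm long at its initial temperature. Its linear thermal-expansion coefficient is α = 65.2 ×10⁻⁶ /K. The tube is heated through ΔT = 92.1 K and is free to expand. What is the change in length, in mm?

ΔL = α·L₀·ΔT = 65.2×10⁻⁶ × 1760 mm × 92.10 K = 10.6 mm.

10.6 mm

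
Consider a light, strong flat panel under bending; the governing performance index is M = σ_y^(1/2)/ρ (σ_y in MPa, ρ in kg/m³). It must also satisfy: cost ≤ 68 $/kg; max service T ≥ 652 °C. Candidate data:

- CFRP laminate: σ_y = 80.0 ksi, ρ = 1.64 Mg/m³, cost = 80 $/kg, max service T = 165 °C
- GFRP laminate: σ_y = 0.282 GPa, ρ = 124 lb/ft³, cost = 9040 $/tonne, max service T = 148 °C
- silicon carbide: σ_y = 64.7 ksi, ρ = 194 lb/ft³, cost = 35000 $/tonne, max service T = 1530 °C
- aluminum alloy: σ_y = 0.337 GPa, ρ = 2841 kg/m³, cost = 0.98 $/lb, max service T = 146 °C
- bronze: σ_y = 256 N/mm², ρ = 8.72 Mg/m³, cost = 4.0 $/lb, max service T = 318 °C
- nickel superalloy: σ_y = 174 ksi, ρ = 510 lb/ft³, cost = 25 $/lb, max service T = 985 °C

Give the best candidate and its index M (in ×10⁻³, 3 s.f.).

Screen on constraints: cost ≤ 68 $/kg; max service T ≥ 652 °C. Survivors: silicon carbide, nickel superalloy.
After converting to SI:
  silicon carbide: σ_y = 446.1 MPa, ρ = 3108 kg/m³
  nickel superalloy: σ_y = 1200 MPa, ρ = 8169 kg/m³
  silicon carbide: M = 6.80×10⁻³
  nickel superalloy: M = 4.24×10⁻³
Silicon carbide ranks first.

silicon carbide, M = 6.80×10⁻³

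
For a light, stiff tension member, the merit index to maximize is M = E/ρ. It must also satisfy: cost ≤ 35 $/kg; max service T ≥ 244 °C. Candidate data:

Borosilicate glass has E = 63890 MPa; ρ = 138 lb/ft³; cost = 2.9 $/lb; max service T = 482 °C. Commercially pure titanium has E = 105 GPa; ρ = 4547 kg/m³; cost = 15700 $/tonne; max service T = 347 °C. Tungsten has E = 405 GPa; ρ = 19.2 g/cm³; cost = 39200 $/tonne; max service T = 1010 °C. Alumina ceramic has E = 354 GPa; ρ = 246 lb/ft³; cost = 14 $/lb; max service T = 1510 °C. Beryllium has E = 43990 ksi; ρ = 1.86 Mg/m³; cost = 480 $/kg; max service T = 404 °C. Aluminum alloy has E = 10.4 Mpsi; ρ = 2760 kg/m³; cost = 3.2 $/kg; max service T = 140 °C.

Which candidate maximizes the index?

alumina ceramic

Screen on constraints: cost ≤ 35 $/kg; max service T ≥ 244 °C. Survivors: borosilicate glass, commercially pure titanium, alumina ceramic.
After converting to SI:
  borosilicate glass: E = 63.89 GPa, ρ = 2211 kg/m³
  commercially pure titanium: E = 105.0 GPa, ρ = 4547 kg/m³
  alumina ceramic: E = 354.0 GPa, ρ = 3941 kg/m³
  alumina ceramic: M = 89.8 MN·m/kg
  borosilicate glass: M = 28.9 MN·m/kg
  commercially pure titanium: M = 23.1 MN·m/kg
The maximum is for alumina ceramic.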